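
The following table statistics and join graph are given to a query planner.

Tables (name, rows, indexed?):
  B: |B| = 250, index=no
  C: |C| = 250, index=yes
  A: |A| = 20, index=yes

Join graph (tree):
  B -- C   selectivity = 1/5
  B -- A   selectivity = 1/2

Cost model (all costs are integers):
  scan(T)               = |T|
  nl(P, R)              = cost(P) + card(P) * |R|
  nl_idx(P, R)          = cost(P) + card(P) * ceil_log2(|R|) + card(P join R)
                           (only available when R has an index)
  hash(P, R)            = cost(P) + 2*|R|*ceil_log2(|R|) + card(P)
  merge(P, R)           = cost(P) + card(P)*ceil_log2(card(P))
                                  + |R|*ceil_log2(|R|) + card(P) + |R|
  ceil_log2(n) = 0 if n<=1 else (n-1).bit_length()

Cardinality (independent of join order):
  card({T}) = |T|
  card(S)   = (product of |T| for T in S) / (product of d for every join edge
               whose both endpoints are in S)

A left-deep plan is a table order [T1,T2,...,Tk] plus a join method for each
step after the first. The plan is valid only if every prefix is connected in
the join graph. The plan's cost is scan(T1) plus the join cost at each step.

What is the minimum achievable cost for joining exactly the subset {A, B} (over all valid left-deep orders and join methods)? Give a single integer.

Selinger DP over subsets of {A,B}:
  {B}: scan cost=250, card=250
  {A}: scan cost=20, card=20
  {AB}: card=2500; try (A,hash)→700, (B,merge)→2390, (A,merge)→2620, (A,nl_idx)→4000, (B,hash)→4040, (B,nl)→5020 …(+1); best=700 via (A,hash)

700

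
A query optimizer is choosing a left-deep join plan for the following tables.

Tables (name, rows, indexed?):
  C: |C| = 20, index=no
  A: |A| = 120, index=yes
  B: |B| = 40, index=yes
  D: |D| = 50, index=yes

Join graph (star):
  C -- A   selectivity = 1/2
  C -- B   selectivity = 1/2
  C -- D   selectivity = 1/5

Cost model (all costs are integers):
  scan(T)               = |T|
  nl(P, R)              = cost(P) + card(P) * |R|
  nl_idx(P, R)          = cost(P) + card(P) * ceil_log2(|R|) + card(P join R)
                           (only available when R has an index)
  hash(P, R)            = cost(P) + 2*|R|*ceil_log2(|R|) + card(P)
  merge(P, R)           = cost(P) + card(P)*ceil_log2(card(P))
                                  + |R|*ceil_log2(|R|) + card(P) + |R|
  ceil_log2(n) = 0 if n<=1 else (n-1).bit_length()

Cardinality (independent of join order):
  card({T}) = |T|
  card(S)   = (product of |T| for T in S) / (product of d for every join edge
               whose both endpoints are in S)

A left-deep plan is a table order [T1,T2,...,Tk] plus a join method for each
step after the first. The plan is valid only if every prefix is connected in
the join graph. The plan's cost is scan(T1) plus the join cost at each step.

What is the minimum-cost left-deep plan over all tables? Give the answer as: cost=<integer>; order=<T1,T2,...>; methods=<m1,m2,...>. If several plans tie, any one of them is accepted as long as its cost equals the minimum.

Selinger DP (subsets sized 1..n):
  {C}: scan cost=20, card=20
  {A}: scan cost=120, card=120
  {B}: scan cost=40, card=40
  {D}: scan cost=50, card=50
  {AC}: card=1200; try (C,hash)→440, (A,merge)→1100, (C,merge)→1200, (A,nl_idx)→1360, (A,hash)→1720, (A,nl)→2420 …(+1); best=440 via (C,hash)
  {BC}: card=400; try (C,hash)→280, (B,merge)→420, (C,merge)→440, (B,hash)→520, (B,nl_idx)→540, (B,nl)→820 …(+1); best=280 via (C,hash)
  {CD}: card=200; try (C,hash)→300, (D,nl_idx)→340, (D,merge)→490, (C,merge)→520, (D,hash)→640, (D,nl)→1020 …(+1); best=300 via (C,hash)
  {ABC}: card=24000; try (B,hash)→2120, (A,hash)→2360, (A,merge)→5240, (B,merge)→15120, (A,nl_idx)→27080, (B,nl_idx)→31640 …(+2); best=2120 via (B,hash)
  {ACD}: card=12000; try (A,hash)→2180, (D,hash)→2240, (A,merge)→3060, (A,nl_idx)→13700, (D,merge)→15190, (D,nl_idx)→19640 …(+2); best=2180 via (A,hash)
  {BCD}: card=4000; try (B,hash)→980, (D,hash)→1280, (B,merge)→2380, (D,merge)→4630, (B,nl_idx)→5500, (D,nl_idx)→6680 …(+2); best=980 via (B,hash)
  {ABCD}: card=240000; try (A,hash)→6660, (B,hash)→14660, (D,hash)→26720, (A,merge)→53940, (B,merge)→182460, (A,nl_idx)→268980 …(+6); best=6660 via (A,hash)

cost=6660; order=D,C,B,A; methods=hash,hash,hash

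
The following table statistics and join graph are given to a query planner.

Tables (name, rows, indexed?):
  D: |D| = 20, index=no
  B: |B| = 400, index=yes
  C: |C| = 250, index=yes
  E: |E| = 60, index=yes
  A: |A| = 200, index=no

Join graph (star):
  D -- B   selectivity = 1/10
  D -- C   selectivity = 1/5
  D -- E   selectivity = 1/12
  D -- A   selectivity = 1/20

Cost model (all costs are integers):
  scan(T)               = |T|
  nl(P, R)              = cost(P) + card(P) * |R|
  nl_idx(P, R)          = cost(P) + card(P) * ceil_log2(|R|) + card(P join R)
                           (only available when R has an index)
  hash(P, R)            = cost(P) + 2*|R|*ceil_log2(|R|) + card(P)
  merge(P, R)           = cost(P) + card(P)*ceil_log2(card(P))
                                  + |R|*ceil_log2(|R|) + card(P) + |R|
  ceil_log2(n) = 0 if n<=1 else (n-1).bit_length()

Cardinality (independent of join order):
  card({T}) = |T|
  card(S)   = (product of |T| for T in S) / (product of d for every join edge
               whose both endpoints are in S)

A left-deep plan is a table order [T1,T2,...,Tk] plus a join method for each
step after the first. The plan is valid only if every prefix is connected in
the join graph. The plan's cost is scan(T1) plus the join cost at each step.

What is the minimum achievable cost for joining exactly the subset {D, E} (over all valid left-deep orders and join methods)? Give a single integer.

Selinger DP over subsets of {D,E}:
  {D}: scan cost=20, card=20
  {E}: scan cost=60, card=60
  {DE}: card=100; try (E,nl_idx)→240, (D,hash)→320, (E,merge)→560, (D,merge)→600, (E,hash)→760, (E,nl)→1220 …(+1); best=240 via (E,nl_idx)

240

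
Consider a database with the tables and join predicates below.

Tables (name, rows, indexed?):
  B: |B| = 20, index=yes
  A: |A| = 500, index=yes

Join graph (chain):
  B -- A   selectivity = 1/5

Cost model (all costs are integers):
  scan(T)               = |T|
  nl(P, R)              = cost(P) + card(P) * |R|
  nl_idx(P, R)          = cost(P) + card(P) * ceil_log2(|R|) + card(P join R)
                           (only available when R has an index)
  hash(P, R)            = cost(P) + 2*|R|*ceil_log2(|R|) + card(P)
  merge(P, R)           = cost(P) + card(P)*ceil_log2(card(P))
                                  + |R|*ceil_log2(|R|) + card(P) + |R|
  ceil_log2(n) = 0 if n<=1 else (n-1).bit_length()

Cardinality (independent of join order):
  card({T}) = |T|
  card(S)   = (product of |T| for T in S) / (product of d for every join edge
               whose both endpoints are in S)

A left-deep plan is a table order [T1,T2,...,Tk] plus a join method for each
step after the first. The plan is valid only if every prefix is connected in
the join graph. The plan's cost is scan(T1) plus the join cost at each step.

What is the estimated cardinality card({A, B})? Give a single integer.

Tables in S: A(500), B(20)
Edges inside S: B-A(d=5)
numerator = 500 * 20 = 10000
denominator = 5 = 5
card(S) = 10000 / 5 = 2000

2000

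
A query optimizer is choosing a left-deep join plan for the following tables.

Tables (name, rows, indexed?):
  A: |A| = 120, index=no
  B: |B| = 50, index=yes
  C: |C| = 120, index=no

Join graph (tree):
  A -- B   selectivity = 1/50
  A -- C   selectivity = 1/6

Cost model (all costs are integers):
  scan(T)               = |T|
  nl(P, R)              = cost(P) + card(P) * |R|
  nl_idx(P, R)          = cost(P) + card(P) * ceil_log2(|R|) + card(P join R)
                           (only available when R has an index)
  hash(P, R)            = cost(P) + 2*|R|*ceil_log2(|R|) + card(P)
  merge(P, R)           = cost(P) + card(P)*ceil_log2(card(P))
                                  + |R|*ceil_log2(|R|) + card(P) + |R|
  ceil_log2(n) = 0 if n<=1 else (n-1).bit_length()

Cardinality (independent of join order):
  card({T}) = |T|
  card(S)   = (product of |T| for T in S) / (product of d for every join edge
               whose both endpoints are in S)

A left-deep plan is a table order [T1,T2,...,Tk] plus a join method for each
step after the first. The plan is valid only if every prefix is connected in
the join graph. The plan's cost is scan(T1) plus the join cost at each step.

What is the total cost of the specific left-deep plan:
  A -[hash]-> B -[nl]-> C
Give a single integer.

step 1: scan A: cost=120, card=120
step 2: join B via hash
    card(P join B) = 120*50/(50) = 120
    cost = 120 + 2*50*6 + 120 = 840
step 3: join C via nl
    card(P join C) = 120*120/(6) = 2400
    cost = 840 + 120*120 = 15240

15240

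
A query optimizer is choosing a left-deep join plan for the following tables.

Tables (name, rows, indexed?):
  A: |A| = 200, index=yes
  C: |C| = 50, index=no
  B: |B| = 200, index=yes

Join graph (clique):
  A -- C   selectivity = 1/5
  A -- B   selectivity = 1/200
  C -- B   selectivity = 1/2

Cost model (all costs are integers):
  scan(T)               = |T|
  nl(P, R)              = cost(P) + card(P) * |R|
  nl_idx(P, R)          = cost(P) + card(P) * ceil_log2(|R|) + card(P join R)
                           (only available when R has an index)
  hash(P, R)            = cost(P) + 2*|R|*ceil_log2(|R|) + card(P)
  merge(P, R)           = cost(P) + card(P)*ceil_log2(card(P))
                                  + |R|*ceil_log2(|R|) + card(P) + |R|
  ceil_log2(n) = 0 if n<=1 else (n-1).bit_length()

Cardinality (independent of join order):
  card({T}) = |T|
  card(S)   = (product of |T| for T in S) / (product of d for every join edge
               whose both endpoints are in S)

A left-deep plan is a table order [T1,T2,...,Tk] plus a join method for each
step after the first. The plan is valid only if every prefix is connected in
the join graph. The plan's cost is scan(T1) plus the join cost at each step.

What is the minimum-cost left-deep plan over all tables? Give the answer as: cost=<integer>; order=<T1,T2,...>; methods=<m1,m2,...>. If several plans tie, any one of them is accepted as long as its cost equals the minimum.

cost=2800; order=A,B,C; methods=nl_idx,hash

Selinger DP (subsets sized 1..n):
  {A}: scan cost=200, card=200
  {C}: scan cost=50, card=50
  {B}: scan cost=200, card=200
  {AC}: card=2000; try (C,hash)→1000, (A,merge)→2200, (C,merge)→2350, (A,nl_idx)→2450, (A,hash)→3300, (A,nl)→10050 …(+1); best=1000 via (C,hash)
  {AB}: card=200; try (B,nl_idx)→2000, (A,nl_idx)→2000, (B,hash)→3600, (A,hash)→3600, (B,merge)→3800, (A,merge)→3800 …(+2); best=2000 via (B,nl_idx)
  {BC}: card=5000; try (C,hash)→1000, (B,merge)→2200, (C,merge)→2350, (B,hash)→3300, (B,nl_idx)→5450, (B,nl)→10050 …(+1); best=1000 via (C,hash)
  {ABC}: card=1000; try (C,hash)→2800, (C,merge)→4150, (B,hash)→6200, (A,hash)→9200, (C,nl)→12000, (B,nl_idx)→18000 …(+5); best=2800 via (C,hash)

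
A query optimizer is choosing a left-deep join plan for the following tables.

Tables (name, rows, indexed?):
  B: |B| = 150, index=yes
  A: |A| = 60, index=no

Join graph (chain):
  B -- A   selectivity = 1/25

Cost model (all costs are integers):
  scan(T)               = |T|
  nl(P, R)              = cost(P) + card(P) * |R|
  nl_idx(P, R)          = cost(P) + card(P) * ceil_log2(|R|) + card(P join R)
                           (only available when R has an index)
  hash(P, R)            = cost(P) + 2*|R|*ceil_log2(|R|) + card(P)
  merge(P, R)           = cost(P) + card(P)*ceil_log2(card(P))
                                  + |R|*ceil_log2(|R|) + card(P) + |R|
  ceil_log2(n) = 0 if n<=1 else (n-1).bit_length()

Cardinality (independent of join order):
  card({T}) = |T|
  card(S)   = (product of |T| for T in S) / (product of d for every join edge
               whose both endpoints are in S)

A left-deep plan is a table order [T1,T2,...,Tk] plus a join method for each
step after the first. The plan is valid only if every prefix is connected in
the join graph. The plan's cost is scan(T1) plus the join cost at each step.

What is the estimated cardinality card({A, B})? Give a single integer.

Tables in S: A(60), B(150)
Edges inside S: B-A(d=25)
numerator = 60 * 150 = 9000
denominator = 25 = 25
card(S) = 9000 / 25 = 360

360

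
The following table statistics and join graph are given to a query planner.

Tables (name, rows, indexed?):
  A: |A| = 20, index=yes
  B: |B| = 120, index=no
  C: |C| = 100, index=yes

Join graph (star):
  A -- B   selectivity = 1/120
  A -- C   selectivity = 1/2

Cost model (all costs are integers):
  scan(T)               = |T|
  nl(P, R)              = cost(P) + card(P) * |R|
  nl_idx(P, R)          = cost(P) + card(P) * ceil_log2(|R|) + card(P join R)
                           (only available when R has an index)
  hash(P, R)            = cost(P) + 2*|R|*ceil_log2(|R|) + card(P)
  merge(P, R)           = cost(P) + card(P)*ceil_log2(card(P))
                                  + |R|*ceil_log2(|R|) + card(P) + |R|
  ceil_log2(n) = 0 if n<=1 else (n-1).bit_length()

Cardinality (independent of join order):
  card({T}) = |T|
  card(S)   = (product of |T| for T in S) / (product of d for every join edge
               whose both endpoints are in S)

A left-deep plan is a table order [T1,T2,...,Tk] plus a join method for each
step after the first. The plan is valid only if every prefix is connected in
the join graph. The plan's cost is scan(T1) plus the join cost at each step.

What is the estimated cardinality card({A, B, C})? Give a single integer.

Tables in S: A(20), B(120), C(100)
Edges inside S: A-B(d=120), A-C(d=2)
numerator = 20 * 120 * 100 = 240000
denominator = 120 * 2 = 240
card(S) = 240000 / 240 = 1000

1000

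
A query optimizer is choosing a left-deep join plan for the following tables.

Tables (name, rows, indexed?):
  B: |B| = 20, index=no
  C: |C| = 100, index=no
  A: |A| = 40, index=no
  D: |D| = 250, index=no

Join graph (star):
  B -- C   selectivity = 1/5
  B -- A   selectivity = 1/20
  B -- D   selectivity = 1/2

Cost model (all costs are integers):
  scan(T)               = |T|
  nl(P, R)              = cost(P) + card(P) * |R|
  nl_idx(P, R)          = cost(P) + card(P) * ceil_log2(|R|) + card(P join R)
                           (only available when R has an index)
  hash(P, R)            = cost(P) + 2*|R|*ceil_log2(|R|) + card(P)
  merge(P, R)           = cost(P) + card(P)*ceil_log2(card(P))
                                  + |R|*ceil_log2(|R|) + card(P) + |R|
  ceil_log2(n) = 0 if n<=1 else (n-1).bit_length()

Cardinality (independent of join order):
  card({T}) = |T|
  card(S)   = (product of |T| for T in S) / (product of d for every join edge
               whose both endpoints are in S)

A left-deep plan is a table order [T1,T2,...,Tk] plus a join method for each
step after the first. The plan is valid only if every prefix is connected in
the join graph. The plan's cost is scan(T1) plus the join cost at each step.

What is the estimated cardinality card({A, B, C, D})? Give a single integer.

Tables in S: A(40), B(20), C(100), D(250)
Edges inside S: B-C(d=5), B-A(d=20), B-D(d=2)
numerator = 40 * 20 * 100 * 250 = 20000000
denominator = 5 * 20 * 2 = 200
card(S) = 20000000 / 200 = 100000

100000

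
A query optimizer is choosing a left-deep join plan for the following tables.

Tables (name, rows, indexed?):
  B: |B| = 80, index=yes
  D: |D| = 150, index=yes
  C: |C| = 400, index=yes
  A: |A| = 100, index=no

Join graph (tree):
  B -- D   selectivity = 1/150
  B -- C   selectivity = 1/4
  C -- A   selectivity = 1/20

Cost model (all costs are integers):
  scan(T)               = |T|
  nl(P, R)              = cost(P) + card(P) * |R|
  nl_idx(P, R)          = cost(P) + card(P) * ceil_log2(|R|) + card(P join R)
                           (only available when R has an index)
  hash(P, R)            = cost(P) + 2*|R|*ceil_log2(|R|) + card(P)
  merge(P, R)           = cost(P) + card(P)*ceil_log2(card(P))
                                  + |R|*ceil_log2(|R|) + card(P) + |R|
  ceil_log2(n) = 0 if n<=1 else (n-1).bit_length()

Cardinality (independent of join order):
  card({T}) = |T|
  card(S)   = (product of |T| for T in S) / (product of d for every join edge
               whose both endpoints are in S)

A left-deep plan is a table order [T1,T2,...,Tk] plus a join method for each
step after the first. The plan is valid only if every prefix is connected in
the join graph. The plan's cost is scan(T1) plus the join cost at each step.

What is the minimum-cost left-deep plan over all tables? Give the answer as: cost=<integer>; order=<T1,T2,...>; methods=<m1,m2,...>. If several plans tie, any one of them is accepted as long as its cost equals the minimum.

cost=14840; order=B,D,C,A; methods=nl_idx,merge,hash

Selinger DP (subsets sized 1..n):
  {B}: scan cost=80, card=80
  {D}: scan cost=150, card=150
  {C}: scan cost=400, card=400
  {A}: scan cost=100, card=100
  {BD}: card=80; try (D,nl_idx)→800, (B,nl_idx)→1280, (B,hash)→1420, (D,merge)→2070, (B,merge)→2140, (D,hash)→2560 …(+2); best=800 via (D,nl_idx)
  {BC}: card=8000; try (B,hash)→1920, (C,merge)→4720, (B,merge)→5040, (C,hash)→7360, (C,nl_idx)→8800, (B,nl_idx)→11200 …(+2); best=1920 via (B,hash)
  {AC}: card=2000; try (A,hash)→2200, (C,nl_idx)→3000, (C,merge)→4900, (A,merge)→5200, (C,hash)→7400, (C,nl)→40100 …(+1); best=2200 via (A,hash)
  {BCD}: card=8000; try (C,merge)→5440, (C,hash)→8080, (C,nl_idx)→9520, (D,hash)→12320, (C,nl)→32800, (D,nl_idx)→73920 …(+2); best=5440 via (C,merge)
  {ABC}: card=40000; try (B,hash)→5320, (A,hash)→11320, (B,merge)→26840, (B,nl_idx)→56200, (A,merge)→114720, (B,nl)→162200 …(+1); best=5320 via (B,hash)
  {ABCD}: card=40000; try (A,hash)→14840, (D,hash)→47720, (A,merge)→118240, (D,nl_idx)→365320, (D,merge)→686670, (A,nl)→805440 …(+1); best=14840 via (A,hash)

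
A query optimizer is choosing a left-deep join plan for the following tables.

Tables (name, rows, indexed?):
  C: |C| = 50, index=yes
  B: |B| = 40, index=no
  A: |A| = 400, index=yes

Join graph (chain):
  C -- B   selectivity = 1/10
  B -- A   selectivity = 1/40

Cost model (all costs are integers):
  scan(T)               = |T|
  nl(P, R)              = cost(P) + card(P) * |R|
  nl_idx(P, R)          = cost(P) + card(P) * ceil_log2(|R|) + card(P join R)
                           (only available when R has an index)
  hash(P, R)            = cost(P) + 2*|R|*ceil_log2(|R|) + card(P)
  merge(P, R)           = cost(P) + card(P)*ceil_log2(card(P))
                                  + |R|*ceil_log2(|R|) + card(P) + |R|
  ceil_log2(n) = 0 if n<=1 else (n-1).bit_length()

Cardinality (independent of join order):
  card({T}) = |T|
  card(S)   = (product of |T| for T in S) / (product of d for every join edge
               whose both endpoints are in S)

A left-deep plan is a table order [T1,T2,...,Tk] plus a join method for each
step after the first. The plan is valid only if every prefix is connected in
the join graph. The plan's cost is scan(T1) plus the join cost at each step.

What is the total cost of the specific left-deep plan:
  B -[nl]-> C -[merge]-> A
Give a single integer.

7840

step 1: scan B: cost=40, card=40
step 2: join C via nl
    card(P join C) = 40*50/(10) = 200
    cost = 40 + 40*50 = 2040
step 3: join A via merge
    card(P join A) = 200*400/(40) = 2000
    cost = 2040 + 200*8 + 400*9 + 200 + 400 = 7840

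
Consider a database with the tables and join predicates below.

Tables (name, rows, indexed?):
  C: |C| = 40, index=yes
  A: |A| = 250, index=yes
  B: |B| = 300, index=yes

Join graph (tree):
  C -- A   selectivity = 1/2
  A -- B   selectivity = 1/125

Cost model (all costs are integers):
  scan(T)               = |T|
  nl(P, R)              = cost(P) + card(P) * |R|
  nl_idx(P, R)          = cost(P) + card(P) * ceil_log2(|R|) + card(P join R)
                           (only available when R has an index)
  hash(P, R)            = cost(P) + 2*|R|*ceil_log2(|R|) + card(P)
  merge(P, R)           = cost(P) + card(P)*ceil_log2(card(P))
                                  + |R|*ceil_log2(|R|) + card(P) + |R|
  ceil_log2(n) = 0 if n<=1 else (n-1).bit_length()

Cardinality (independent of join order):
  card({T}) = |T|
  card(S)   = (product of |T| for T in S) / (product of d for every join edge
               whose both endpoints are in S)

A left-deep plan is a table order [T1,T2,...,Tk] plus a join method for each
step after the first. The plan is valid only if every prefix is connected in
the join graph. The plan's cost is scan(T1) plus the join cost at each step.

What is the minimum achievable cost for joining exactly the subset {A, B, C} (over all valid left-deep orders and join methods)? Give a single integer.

4180

Selinger DP over subsets of {A,B,C}:
  {C}: scan cost=40, card=40
  {A}: scan cost=250, card=250
  {B}: scan cost=300, card=300
  {AC}: card=5000; try (C,hash)→980, (A,merge)→2570, (C,merge)→2780, (A,hash)→4080, (A,nl_idx)→5360, (C,nl_idx)→6750 …(+2); best=980 via (C,hash)
  {AB}: card=600; try (B,nl_idx)→3100, (A,nl_idx)→3300, (A,hash)→4600, (B,merge)→5500, (A,merge)→5550, (B,hash)→5900 …(+2); best=3100 via (B,nl_idx)
  {ABC}: card=12000; try (C,hash)→4180, (C,merge)→9980, (B,hash)→11380, (C,nl_idx)→18700, (C,nl)→27100, (B,nl_idx)→57980 …(+2); best=4180 via (C,hash)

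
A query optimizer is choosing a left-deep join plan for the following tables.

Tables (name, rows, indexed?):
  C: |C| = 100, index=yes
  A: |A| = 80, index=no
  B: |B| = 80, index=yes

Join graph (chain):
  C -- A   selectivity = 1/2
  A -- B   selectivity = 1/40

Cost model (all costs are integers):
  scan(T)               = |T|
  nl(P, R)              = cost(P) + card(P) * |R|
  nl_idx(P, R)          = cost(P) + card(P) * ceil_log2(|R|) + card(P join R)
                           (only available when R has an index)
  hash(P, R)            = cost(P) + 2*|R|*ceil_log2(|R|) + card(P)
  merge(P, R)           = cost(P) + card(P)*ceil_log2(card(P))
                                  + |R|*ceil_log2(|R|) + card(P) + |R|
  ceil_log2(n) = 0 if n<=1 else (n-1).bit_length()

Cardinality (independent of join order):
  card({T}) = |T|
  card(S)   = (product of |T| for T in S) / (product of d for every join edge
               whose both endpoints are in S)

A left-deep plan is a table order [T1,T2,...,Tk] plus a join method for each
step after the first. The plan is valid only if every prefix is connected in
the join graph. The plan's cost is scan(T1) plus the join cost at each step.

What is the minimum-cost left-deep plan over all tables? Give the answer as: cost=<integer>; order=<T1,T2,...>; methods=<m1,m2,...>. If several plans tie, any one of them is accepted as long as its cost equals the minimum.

Selinger DP (subsets sized 1..n):
  {C}: scan cost=100, card=100
  {A}: scan cost=80, card=80
  {B}: scan cost=80, card=80
  {AC}: card=4000; try (A,hash)→1320, (C,merge)→1520, (A,merge)→1540, (C,hash)→1560, (C,nl_idx)→4640, (C,nl)→8080 …(+1); best=1320 via (A,hash)
  {AB}: card=160; try (B,nl_idx)→800, (B,hash)→1280, (A,hash)→1280, (B,merge)→1360, (A,merge)→1360, (B,nl)→6480 …(+1); best=800 via (B,nl_idx)
  {ABC}: card=8000; try (C,hash)→2360, (C,merge)→3040, (B,hash)→6440, (C,nl_idx)→9920, (C,nl)→16800, (B,nl_idx)→37320 …(+2); best=2360 via (C,hash)

cost=2360; order=A,B,C; methods=nl_idx,hash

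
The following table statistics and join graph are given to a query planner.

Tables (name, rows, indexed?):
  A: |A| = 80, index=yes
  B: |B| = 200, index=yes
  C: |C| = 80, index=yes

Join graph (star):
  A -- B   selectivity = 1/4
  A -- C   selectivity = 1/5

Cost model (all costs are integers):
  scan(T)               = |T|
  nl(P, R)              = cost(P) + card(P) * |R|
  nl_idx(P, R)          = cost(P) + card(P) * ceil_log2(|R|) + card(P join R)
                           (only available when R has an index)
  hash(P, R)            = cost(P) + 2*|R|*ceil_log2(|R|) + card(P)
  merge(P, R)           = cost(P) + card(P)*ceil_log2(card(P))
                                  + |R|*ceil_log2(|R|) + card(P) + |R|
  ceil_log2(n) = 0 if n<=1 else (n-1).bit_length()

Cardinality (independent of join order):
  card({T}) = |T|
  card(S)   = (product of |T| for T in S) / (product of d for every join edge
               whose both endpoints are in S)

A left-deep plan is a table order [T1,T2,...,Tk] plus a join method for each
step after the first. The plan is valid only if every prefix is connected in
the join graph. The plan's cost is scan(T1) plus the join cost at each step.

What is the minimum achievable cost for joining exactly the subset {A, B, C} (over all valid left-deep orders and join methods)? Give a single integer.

Selinger DP over subsets of {A,B,C}:
  {A}: scan cost=80, card=80
  {B}: scan cost=200, card=200
  {C}: scan cost=80, card=80
  {AB}: card=4000; try (A,hash)→1520, (B,merge)→2520, (A,merge)→2640, (B,hash)→3360, (B,nl_idx)→4720, (A,nl_idx)→5600 …(+2); best=1520 via (A,hash)
  {AC}: card=1280; try (C,hash)→1280, (A,hash)→1280, (C,merge)→1360, (A,merge)→1360, (C,nl_idx)→1920, (A,nl_idx)→1920 …(+2); best=1280 via (C,hash)
  {ABC}: card=64000; try (B,hash)→5760, (C,hash)→6640, (B,merge)→18440, (C,merge)→54160, (B,nl_idx)→75520, (C,nl_idx)→93520 …(+2); best=5760 via (B,hash)

5760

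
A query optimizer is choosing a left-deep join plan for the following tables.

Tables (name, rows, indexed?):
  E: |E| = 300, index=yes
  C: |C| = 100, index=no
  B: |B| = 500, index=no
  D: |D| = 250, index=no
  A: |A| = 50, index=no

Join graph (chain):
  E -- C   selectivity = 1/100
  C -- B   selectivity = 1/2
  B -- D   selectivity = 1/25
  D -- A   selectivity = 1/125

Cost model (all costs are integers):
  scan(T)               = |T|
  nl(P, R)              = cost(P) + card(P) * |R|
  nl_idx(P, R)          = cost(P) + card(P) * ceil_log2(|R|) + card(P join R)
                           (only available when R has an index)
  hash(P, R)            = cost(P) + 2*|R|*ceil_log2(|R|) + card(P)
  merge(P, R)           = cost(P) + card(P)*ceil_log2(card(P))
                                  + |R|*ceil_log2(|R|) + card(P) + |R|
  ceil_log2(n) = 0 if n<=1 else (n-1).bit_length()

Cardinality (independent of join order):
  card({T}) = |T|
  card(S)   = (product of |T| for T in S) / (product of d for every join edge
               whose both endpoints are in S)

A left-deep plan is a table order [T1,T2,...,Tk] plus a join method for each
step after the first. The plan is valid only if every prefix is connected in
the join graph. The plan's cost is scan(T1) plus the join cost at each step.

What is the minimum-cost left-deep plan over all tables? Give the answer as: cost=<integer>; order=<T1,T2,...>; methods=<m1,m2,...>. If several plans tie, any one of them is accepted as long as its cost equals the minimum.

cost=115700; order=D,A,B,C,E; methods=hash,merge,hash,hash

Selinger DP (subsets sized 1..n):
  {E}: scan cost=300, card=300
  {C}: scan cost=100, card=100
  {B}: scan cost=500, card=500
  {D}: scan cost=250, card=250
  {A}: scan cost=50, card=50
  {CE}: card=300; try (E,nl_idx)→1300, (C,hash)→2000, (E,merge)→3900, (C,merge)→4100, (E,hash)→5600, (E,nl)→30100 …(+1); best=1300 via (E,nl_idx)
  {BC}: card=25000; try (C,hash)→2400, (B,merge)→5900, (C,merge)→6300, (B,hash)→9200, (B,nl)→50100, (C,nl)→50500; best=2400 via (C,hash)
  {BD}: card=5000; try (D,hash)→5000, (B,merge)→7500, (D,merge)→7750, (B,hash)→9500, (B,nl)→125250, (D,nl)→125500; best=5000 via (D,hash)
  {AD}: card=100; try (A,hash)→1100, (D,merge)→2650, (A,merge)→2850, (D,hash)→4100, (D,nl)→12550, (A,nl)→12750; best=1100 via (A,hash)
  {BCE}: card=75000; try (B,merge)→9300, (B,hash)→10600, (E,hash)→32800, (B,nl)→151300, (E,nl_idx)→302400, (E,merge)→405400 …(+1); best=9300 via (B,merge)
  {BCD}: card=250000; try (C,hash)→11400, (D,hash)→31400, (C,merge)→75800, (D,merge)→404650, (C,nl)→505000, (D,nl)→6252400; best=11400 via (C,hash)
  {ABD}: card=2000; try (B,merge)→6900, (B,hash)→10200, (A,hash)→10600, (B,nl)→51100, (A,merge)→75350, (A,nl)→255000; best=6900 via (B,merge)
  {BCDE}: card=750000; try (D,hash)→88300, (E,hash)→266800, (D,merge)→1361550, (E,nl_idx)→3011400, (E,merge)→4764400, (D,nl)→18759300 …(+1); best=88300 via (D,hash)
  {ABCD}: card=100000; try (C,hash)→10300, (C,merge)→31700, (C,nl)→206900, (A,hash)→262000, (A,merge)→4761750, (A,nl)→12511400; best=10300 via (C,hash)
  {ABCDE}: card=300000; try (E,hash)→115700, (A,hash)→838900, (E,nl_idx)→1210300, (E,merge)→1813300, (A,merge)→15838650, (E,nl)→30010300 …(+1); best=115700 via (E,hash)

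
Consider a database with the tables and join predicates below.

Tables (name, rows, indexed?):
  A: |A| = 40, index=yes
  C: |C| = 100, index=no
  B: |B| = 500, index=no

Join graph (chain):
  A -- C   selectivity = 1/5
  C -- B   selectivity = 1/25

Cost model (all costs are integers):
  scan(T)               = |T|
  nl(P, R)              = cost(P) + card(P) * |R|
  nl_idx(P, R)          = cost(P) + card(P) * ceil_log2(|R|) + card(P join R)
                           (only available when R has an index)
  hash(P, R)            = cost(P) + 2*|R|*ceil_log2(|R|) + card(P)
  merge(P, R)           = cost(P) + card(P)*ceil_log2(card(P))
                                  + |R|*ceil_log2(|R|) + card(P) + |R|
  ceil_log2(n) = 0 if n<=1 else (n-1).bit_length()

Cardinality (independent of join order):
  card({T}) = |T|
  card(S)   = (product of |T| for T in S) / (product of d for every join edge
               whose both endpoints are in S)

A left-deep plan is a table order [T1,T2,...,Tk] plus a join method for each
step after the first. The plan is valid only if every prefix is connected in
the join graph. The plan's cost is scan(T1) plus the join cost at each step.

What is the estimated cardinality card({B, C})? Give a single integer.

2000

Tables in S: B(500), C(100)
Edges inside S: C-B(d=25)
numerator = 500 * 100 = 50000
denominator = 25 = 25
card(S) = 50000 / 25 = 2000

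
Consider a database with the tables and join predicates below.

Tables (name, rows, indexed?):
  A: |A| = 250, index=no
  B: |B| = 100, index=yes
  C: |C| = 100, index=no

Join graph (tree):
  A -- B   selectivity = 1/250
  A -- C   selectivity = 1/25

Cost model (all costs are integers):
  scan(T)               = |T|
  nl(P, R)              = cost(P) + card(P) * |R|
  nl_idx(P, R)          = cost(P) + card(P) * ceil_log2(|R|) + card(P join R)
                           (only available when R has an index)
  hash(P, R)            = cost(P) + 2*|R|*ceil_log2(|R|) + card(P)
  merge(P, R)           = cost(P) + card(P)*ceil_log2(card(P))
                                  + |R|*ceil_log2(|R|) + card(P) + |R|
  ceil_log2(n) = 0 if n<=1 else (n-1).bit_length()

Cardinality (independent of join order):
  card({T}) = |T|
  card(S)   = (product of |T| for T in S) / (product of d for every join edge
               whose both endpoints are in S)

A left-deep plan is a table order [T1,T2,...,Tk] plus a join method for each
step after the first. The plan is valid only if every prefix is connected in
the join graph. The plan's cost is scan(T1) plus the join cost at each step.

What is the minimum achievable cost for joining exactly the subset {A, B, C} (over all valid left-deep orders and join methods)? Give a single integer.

3400

Selinger DP over subsets of {A,B,C}:
  {A}: scan cost=250, card=250
  {B}: scan cost=100, card=100
  {C}: scan cost=100, card=100
  {AB}: card=100; try (B,hash)→1900, (B,nl_idx)→2100, (A,merge)→3150, (B,merge)→3300, (A,hash)→4200, (A,nl)→25100 …(+1); best=1900 via (B,hash)
  {AC}: card=1000; try (C,hash)→1900, (A,merge)→3150, (C,merge)→3300, (A,hash)→4200, (A,nl)→25100, (C,nl)→25250; best=1900 via (C,hash)
  {ABC}: card=400; try (C,hash)→3400, (C,merge)→3500, (B,hash)→4300, (B,nl_idx)→9300, (C,nl)→11900, (B,merge)→13700 …(+1); best=3400 via (C,hash)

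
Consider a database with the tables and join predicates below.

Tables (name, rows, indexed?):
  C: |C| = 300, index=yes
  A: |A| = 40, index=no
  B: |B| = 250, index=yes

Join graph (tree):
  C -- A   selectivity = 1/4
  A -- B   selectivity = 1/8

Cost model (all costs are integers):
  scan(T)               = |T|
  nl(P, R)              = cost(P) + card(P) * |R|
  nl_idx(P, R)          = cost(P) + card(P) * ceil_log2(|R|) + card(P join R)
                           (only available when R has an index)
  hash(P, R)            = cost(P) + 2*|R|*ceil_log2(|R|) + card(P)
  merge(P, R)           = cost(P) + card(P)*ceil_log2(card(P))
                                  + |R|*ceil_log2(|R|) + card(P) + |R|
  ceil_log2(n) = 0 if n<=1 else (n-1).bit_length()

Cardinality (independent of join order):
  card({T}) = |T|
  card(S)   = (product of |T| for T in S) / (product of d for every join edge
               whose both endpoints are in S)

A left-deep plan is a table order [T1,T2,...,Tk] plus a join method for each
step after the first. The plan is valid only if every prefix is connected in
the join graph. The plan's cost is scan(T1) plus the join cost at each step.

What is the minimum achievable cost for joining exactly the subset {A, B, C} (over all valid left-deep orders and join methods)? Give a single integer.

7630

Selinger DP over subsets of {A,B,C}:
  {C}: scan cost=300, card=300
  {A}: scan cost=40, card=40
  {B}: scan cost=250, card=250
  {AC}: card=3000; try (A,hash)→1080, (C,merge)→3320, (C,nl_idx)→3400, (A,merge)→3580, (C,hash)→5480, (C,nl)→12040 …(+1); best=1080 via (A,hash)
  {AB}: card=1250; try (A,hash)→980, (B,nl_idx)→1610, (B,merge)→2570, (A,merge)→2780, (B,hash)→4080, (B,nl)→10040 …(+1); best=980 via (A,hash)
  {ABC}: card=93750; try (C,hash)→7630, (B,hash)→8080, (C,merge)→18980, (B,merge)→42330, (C,nl_idx)→105980, (B,nl_idx)→118830 …(+2); best=7630 via (C,hash)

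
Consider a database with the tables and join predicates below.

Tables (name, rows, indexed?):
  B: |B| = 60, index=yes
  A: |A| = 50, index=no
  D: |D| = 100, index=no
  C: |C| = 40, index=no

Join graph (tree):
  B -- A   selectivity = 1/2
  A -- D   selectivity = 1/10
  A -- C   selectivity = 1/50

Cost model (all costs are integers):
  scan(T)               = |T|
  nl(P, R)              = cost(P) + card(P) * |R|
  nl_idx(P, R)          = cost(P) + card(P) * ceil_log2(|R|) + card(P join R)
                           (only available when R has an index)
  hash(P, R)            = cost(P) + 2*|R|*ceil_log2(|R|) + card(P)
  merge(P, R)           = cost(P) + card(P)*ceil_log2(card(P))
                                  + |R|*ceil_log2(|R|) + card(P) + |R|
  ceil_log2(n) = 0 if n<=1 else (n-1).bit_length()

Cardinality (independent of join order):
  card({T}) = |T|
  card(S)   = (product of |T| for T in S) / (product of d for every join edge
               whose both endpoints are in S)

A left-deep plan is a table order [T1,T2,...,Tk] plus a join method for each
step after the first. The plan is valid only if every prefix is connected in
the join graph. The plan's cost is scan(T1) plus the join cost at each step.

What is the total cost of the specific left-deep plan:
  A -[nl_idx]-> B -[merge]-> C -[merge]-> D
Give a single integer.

step 1: scan A: cost=50, card=50
step 2: join B via nl_idx
    card(P join B) = 50*60/(2) = 1500
    cost = 50 + 50*6 + 1500 = 1850
step 3: join C via merge
    card(P join C) = 1500*40/(50) = 1200
    cost = 1850 + 1500*11 + 40*6 + 1500 + 40 = 20130
step 4: join D via merge
    card(P join D) = 1200*100/(10) = 12000
    cost = 20130 + 1200*11 + 100*7 + 1200 + 100 = 35330

35330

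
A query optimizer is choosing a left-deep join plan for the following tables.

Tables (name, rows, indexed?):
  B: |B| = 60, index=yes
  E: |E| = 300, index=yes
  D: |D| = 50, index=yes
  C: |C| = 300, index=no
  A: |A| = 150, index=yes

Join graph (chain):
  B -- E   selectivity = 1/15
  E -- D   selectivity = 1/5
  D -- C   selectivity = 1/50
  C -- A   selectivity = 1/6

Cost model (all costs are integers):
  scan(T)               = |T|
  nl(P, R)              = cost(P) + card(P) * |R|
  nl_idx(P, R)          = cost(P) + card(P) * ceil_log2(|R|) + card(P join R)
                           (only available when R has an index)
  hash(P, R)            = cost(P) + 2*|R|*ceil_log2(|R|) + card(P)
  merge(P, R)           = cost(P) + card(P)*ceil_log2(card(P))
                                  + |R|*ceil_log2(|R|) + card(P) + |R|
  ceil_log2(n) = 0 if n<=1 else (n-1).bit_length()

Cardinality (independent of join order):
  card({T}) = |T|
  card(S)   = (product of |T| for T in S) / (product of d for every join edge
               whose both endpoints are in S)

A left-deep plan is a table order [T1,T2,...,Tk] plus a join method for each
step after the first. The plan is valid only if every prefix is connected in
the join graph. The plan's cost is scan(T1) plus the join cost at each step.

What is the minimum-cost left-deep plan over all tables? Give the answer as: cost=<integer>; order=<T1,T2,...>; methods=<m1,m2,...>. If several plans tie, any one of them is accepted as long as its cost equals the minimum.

Selinger DP (subsets sized 1..n):
  {B}: scan cost=60, card=60
  {E}: scan cost=300, card=300
  {D}: scan cost=50, card=50
  {C}: scan cost=300, card=300
  {A}: scan cost=150, card=150
  {BE}: card=1200; try (B,hash)→1320, (E,nl_idx)→1800, (B,nl_idx)→3300, (E,merge)→3480, (B,merge)→3720, (E,hash)→5520 …(+2); best=1320 via (B,hash)
  {DE}: card=3000; try (D,hash)→1200, (E,merge)→3400, (E,nl_idx)→3500, (D,merge)→3650, (D,nl_idx)→5100, (E,hash)→5500 …(+2); best=1200 via (D,hash)
  {CD}: card=300; try (D,hash)→1200, (D,nl_idx)→2400, (C,merge)→3400, (D,merge)→3650, (C,hash)→5500, (C,nl)→15050 …(+1); best=1200 via (D,hash)
  {AC}: card=7500; try (A,hash)→3000, (C,merge)→4500, (A,merge)→4650, (C,hash)→5700, (A,nl_idx)→10200, (C,nl)→45150 …(+1); best=3000 via (A,hash)
  {BDE}: card=12000; try (D,hash)→3120, (B,hash)→4920, (D,merge)→16070, (D,nl_idx)→20520, (B,nl_idx)→31200, (B,merge)→40620 …(+2); best=3120 via (D,hash)
  {CDE}: card=18000; try (E,hash)→6900, (E,merge)→7200, (C,hash)→9600, (E,nl_idx)→21900, (C,merge)→43200, (E,nl)→91200 …(+1); best=6900 via (E,hash)
  {ACD}: card=7500; try (A,hash)→3900, (A,merge)→5550, (D,hash)→11100, (A,nl_idx)→11100, (A,nl)→46200, (D,nl_idx)→55500 …(+2); best=3900 via (A,hash)
  {BCDE}: card=72000; try (C,hash)→20520, (B,hash)→25620, (C,merge)→186120, (B,nl_idx)→186900, (B,merge)→295320, (B,nl)→1086900 …(+1); best=20520 via (C,hash)
  {ACDE}: card=450000; try (E,hash)→16800, (A,hash)→27300, (E,merge)→111900, (A,merge)→296250, (E,nl_idx)→521400, (A,nl_idx)→600900 …(+2); best=16800 via (E,hash)
  {ABCDE}: card=1800000; try (A,hash)→94920, (B,hash)→467520, (A,merge)→1317870, (A,nl_idx)→2396520, (B,nl_idx)→4516800, (B,merge)→9017220 …(+2); best=94920 via (A,hash)

cost=94920; order=E,B,D,C,A; methods=hash,hash,hash,hash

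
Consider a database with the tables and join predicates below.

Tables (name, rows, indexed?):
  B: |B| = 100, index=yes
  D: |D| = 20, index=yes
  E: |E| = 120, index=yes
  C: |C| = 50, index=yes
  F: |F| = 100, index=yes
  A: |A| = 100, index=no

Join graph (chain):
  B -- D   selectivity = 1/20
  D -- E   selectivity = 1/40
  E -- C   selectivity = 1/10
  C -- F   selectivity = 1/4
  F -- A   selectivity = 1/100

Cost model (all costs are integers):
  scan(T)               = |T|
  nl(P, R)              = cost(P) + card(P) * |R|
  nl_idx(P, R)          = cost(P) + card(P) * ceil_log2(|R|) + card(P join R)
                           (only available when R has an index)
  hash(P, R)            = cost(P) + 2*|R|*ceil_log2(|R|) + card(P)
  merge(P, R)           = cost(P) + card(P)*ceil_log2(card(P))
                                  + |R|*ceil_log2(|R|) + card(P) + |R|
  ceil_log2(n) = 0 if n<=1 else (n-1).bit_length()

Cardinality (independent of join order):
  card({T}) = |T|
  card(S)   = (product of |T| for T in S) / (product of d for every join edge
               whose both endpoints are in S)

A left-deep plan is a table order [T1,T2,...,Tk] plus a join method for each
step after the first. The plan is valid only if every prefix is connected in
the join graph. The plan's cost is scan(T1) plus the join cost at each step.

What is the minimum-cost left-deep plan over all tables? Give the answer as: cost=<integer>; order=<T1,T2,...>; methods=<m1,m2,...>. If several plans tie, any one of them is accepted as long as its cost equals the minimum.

cost=20380; order=D,E,C,F,A,B; methods=nl_idx,hash,hash,hash,hash

Selinger DP (subsets sized 1..n):
  {B}: scan cost=100, card=100
  {D}: scan cost=20, card=20
  {E}: scan cost=120, card=120
  {C}: scan cost=50, card=50
  {F}: scan cost=100, card=100
  {A}: scan cost=100, card=100
  {BD}: card=100; try (B,nl_idx)→260, (D,hash)→400, (D,nl_idx)→700, (B,merge)→940, (D,merge)→1020, (B,hash)→1440 …(+2); best=260 via (B,nl_idx)
  {DE}: card=60; try (E,nl_idx)→220, (D,hash)→440, (D,nl_idx)→780, (E,merge)→1100, (D,merge)→1200, (E,hash)→1720 …(+2); best=220 via (E,nl_idx)
  {CE}: card=600; try (C,hash)→840, (E,nl_idx)→1000, (E,merge)→1360, (C,merge)→1430, (C,nl_idx)→1440, (E,hash)→1780 …(+2); best=840 via (C,hash)
  {CF}: card=1250; try (C,hash)→800, (F,merge)→1200, (C,merge)→1250, (F,hash)→1500, (F,nl_idx)→1650, (C,nl_idx)→1950 …(+2); best=800 via (C,hash)
  {AF}: card=100; try (F,nl_idx)→900, (F,hash)→1600, (A,hash)→1600, (F,merge)→1700, (A,merge)→1700, (F,nl)→10100 …(+1); best=900 via (F,nl_idx)
  {BDE}: card=300; try (B,nl_idx)→940, (E,nl_idx)→1260, (B,merge)→1440, (B,hash)→1680, (E,merge)→2020, (E,hash)→2040 …(+2); best=940 via (B,nl_idx)
  {CDE}: card=300; try (C,hash)→880, (C,nl_idx)→880, (C,merge)→990, (D,hash)→1640, (C,nl)→3220, (D,nl_idx)→4140 …(+2); best=880 via (C,hash)
  {CEF}: card=15000; try (F,hash)→2840, (E,hash)→3730, (F,merge)→8240, (E,merge)→16760, (F,nl_idx)→20040, (E,nl_idx)→24550 …(+2); best=2840 via (F,hash)
  {ACF}: card=1250; try (C,hash)→1600, (C,merge)→2050, (C,nl_idx)→2750, (A,hash)→3450, (C,nl)→5900, (A,merge)→16600 …(+1); best=1600 via (C,hash)
  {BCDE}: card=1500; try (C,hash)→1840, (B,hash)→2580, (C,nl_idx)→4240, (C,merge)→4290, (B,nl_idx)→4480, (B,merge)→4680 …(+2); best=1840 via (C,hash)
  {CDEF}: card=7500; try (F,hash)→2580, (F,merge)→4680, (F,nl_idx)→10480, (D,hash)→18040, (F,nl)→30880, (D,nl_idx)→85340 …(+2); best=2580 via (F,hash)
  {ACEF}: card=15000; try (E,hash)→4530, (E,merge)→17560, (A,hash)→19240, (E,nl_idx)→25350, (E,nl)→151600, (A,merge)→228640 …(+1); best=4530 via (E,hash)
  {BCDEF}: card=37500; try (F,hash)→4740, (B,hash)→11480, (F,merge)→20640, (F,nl_idx)→49840, (B,nl_idx)→92580, (B,merge)→108380 …(+2); best=4740 via (F,hash)
  {ACDEF}: card=7500; try (A,hash)→11480, (D,hash)→19730, (D,nl_idx)→87030, (A,merge)→108380, (D,merge)→229650, (D,nl)→304530 …(+1); best=11480 via (A,hash)
  {ABCDEF}: card=37500; try (B,hash)→20380, (A,hash)→43640, (B,nl_idx)→101480, (B,merge)→117280, (A,merge)→643040, (B,nl)→761480 …(+1); best=20380 via (B,hash)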